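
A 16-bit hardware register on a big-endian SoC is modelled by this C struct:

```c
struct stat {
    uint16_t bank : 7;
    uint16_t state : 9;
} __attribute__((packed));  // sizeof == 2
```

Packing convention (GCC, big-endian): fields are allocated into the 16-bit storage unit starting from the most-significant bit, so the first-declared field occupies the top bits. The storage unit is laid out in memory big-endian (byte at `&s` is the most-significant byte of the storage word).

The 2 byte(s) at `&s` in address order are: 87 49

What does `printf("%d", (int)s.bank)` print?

[0]=0x87 [1]=0x49 (big-endian) → word 0x8749
bank [9+:7] = (word>>9) & 0x7f = 67  ←
state [0+:9] = (word>>0) & 0x1ff = 329

67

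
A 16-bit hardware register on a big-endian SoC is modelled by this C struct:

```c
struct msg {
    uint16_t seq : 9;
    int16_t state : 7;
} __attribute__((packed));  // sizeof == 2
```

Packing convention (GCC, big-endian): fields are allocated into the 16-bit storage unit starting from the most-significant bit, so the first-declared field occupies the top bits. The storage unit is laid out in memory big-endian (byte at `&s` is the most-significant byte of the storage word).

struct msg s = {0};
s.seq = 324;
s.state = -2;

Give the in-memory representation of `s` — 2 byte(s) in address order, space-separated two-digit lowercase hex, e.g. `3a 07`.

a2 7e

seq:9 = 324 → 0x144 << 7 → word 0xa200
state:7 = -2 → 0x7e << 0 → word 0xa27e
word = 0xa27e → big-endian bytes:
  [0]=0xa2  [1]=0x7e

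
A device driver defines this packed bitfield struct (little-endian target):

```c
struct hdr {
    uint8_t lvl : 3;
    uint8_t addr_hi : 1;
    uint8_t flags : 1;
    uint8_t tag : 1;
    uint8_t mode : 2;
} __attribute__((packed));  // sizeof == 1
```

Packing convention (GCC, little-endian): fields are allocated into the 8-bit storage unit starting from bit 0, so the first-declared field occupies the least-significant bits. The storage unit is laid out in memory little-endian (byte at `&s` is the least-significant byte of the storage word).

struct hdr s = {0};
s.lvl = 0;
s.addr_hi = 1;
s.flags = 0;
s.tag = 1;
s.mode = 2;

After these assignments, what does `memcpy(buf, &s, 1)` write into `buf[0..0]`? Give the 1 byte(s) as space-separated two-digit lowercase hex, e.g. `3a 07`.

a8

lvl (3b) val=0 bits=0x0 at bit 0: 0x00
addr_hi (1b) val=1 bits=0x1 at bit 3: 0x08
flags (1b) val=0 bits=0x0 at bit 4: 0x08
tag (1b) val=1 bits=0x1 at bit 5: 0x28
mode (2b) val=2 bits=0x2 at bit 6: 0xa8
word = 0xa8 → little-endian bytes:
  [0]=0xa8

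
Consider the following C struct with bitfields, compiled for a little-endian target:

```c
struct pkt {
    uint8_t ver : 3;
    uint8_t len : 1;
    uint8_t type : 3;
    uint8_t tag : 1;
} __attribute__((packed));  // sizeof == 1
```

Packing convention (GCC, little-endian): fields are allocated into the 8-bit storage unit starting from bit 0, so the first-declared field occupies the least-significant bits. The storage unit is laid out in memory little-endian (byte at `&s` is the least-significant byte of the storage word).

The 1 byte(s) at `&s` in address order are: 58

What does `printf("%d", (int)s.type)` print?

5

[0]=0x58 (little-endian) → word 0x58
ver [0+:3] = (word>>0) & 0x7 = 0
len [3+:1] = (word>>3) & 0x1 = 1
type [4+:3] = (word>>4) & 0x7 = 5  ←
tag [7+:1] = (word>>7) & 0x1 = 0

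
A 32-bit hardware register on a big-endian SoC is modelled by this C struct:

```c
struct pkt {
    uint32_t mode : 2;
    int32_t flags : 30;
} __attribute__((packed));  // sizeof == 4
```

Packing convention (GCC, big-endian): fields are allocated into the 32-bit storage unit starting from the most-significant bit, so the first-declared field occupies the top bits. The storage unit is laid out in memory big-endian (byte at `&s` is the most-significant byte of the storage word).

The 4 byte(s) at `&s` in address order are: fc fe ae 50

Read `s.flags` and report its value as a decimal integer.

-50418096

[0]=0xfc [1]=0xfe [2]=0xae [3]=0x50 (big-endian) → word 0xfcfeae50
mode [30+:2] = (word>>30) & 0x3 = 3
flags [0+:30] = (word>>0) & 0x3fffffff = 1023323728  ←
flags signed 30b, MSB=1: 1023323728 - 1073741824 = -50418096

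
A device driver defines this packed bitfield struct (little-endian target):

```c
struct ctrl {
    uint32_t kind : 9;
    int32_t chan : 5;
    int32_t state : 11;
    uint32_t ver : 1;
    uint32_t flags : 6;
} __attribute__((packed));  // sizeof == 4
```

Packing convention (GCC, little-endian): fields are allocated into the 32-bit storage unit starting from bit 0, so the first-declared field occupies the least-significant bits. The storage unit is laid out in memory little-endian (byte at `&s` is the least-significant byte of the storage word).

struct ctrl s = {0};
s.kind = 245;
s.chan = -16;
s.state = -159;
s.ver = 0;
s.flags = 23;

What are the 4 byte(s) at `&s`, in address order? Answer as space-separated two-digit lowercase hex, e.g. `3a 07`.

f5 60 d8 5d

[0+:9] kind=245 & 0x1ff = 0xf5; word=0x000000f5
[9+:5] chan=-16 & 0x1f = 0x10; word=0x000020f5
[14+:11] state=-159 & 0x7ff = 0x761; word=0x01d860f5
[25+:1] ver=0 & 0x1 = 0x0; word=0x01d860f5
[26+:6] flags=23 & 0x3f = 0x17; word=0x5dd860f5
word = 0x5dd860f5 → little-endian bytes:
  [0]=0xf5  [1]=0x60  [2]=0xd8  [3]=0x5d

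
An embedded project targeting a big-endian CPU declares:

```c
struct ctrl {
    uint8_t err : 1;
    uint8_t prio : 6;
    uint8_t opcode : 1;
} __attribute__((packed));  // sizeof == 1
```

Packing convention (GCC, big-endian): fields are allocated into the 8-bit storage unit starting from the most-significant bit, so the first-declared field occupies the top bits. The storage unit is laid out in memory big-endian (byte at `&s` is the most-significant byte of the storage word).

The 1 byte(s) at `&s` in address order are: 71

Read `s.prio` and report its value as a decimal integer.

[0]=0x71 (big-endian) → word 0x71
err:1 @ bit 7 → (0x71>>7)&0x1 = 0x0
prio:6 @ bit 1 → (0x71>>1)&0x3f = 0x38  ←
opcode:1 @ bit 0 → (0x71>>0)&0x1 = 0x1

56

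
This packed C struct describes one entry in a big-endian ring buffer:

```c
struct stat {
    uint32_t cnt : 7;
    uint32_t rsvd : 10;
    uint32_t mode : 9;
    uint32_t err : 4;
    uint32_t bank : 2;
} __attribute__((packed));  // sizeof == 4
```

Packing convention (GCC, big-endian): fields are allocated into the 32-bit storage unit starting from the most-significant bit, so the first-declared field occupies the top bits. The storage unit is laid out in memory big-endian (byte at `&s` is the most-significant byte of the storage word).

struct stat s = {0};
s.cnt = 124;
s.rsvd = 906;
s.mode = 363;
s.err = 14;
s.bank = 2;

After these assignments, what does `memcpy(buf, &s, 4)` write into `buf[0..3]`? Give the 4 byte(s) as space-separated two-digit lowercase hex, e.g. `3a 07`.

f9 c5 5a fa

[25+:7] cnt=124 & 0x7f = 0x7c; word=0xf8000000
[15+:10] rsvd=906 & 0x3ff = 0x38a; word=0xf9c50000
[6+:9] mode=363 & 0x1ff = 0x16b; word=0xf9c55ac0
[2+:4] err=14 & 0xf = 0xe; word=0xf9c55af8
[0+:2] bank=2 & 0x3 = 0x2; word=0xf9c55afa
word = 0xf9c55afa → big-endian bytes:
  [0]=0xf9  [1]=0xc5  [2]=0x5a  [3]=0xfa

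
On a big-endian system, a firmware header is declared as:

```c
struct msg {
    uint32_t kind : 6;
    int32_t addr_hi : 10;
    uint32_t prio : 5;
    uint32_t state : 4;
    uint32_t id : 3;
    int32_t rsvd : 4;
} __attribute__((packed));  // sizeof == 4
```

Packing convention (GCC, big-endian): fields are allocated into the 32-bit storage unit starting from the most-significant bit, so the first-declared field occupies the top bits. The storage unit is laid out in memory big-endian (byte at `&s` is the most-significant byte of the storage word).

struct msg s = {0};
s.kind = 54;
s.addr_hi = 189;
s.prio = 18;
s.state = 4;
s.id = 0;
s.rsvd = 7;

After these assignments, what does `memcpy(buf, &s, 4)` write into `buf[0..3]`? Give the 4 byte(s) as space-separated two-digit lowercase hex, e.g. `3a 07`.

d8 bd 92 07

kind (6b) val=54 bits=0x36 at bit 26: 0xd8000000
addr_hi (10b) val=189 bits=0xbd at bit 16: 0xd8bd0000
prio (5b) val=18 bits=0x12 at bit 11: 0xd8bd9000
state (4b) val=4 bits=0x4 at bit 7: 0xd8bd9200
id (3b) val=0 bits=0x0 at bit 4: 0xd8bd9200
rsvd (4b) val=7 bits=0x7 at bit 0: 0xd8bd9207
word = 0xd8bd9207 → big-endian bytes:
  [0]=0xd8  [1]=0xbd  [2]=0x92  [3]=0x07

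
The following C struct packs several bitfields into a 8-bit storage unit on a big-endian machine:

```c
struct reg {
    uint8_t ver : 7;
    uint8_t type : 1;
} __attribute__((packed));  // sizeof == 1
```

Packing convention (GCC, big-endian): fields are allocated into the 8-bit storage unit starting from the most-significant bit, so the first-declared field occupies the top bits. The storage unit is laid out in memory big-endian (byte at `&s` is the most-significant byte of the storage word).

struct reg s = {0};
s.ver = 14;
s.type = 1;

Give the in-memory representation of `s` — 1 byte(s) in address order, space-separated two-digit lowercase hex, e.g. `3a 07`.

1d

ver (7b) val=14 bits=0xe at bit 1: 0x1c
type (1b) val=1 bits=0x1 at bit 0: 0x1d
word = 0x1d → big-endian bytes:
  [0]=0x1d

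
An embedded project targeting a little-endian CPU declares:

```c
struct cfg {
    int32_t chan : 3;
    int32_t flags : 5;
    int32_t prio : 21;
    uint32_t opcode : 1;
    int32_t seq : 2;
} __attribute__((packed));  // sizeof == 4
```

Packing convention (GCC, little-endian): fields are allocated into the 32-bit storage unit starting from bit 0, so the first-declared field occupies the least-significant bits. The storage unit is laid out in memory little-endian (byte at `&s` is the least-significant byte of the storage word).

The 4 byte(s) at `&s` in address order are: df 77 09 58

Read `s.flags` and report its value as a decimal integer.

[0]=0xdf [1]=0x77 [2]=0x09 [3]=0x58 (little-endian) → word 0x580977df
chan [0+:3] = (word>>0) & 0x7 = 7
flags [3+:5] = (word>>3) & 0x1f = 27  ←
prio [8+:21] = (word>>8) & 0x1fffff = 1575287
opcode [29+:1] = (word>>29) & 0x1 = 0
seq [30+:2] = (word>>30) & 0x3 = 1
flags signed 5b, MSB=1: 27 - 32 = -5

-5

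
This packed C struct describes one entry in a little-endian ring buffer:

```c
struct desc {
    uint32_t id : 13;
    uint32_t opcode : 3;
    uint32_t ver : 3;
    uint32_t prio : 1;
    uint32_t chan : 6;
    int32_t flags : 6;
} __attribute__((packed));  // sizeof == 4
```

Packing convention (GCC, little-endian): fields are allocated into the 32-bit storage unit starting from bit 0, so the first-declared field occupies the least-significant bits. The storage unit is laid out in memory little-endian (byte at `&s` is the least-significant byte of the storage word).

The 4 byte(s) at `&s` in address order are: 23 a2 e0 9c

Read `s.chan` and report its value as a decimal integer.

[0]=0x23 [1]=0xa2 [2]=0xe0 [3]=0x9c (little-endian) → word 0x9ce0a223
id:13 @ bit 0 → (0x9ce0a223>>0)&0x1fff = 0x223
opcode:3 @ bit 13 → (0x9ce0a223>>13)&0x7 = 0x5
ver:3 @ bit 16 → (0x9ce0a223>>16)&0x7 = 0x0
prio:1 @ bit 19 → (0x9ce0a223>>19)&0x1 = 0x0
chan:6 @ bit 20 → (0x9ce0a223>>20)&0x3f = 0xe  ←
flags:6 @ bit 26 → (0x9ce0a223>>26)&0x3f = 0x27

14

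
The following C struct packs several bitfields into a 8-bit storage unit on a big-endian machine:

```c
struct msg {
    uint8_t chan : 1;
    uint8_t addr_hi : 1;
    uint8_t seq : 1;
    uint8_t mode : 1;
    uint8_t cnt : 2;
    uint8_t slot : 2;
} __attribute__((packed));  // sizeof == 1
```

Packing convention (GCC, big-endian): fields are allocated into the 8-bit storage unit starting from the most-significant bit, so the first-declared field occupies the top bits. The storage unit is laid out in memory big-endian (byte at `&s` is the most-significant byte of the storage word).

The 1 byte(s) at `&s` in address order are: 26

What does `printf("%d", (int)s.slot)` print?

[0]=0x26 (big-endian) → word 0x26
chan:1 @ bit 7 → (0x26>>7)&0x1 = 0x0
addr_hi:1 @ bit 6 → (0x26>>6)&0x1 = 0x0
seq:1 @ bit 5 → (0x26>>5)&0x1 = 0x1
mode:1 @ bit 4 → (0x26>>4)&0x1 = 0x0
cnt:2 @ bit 2 → (0x26>>2)&0x3 = 0x1
slot:2 @ bit 0 → (0x26>>0)&0x3 = 0x2  ←

2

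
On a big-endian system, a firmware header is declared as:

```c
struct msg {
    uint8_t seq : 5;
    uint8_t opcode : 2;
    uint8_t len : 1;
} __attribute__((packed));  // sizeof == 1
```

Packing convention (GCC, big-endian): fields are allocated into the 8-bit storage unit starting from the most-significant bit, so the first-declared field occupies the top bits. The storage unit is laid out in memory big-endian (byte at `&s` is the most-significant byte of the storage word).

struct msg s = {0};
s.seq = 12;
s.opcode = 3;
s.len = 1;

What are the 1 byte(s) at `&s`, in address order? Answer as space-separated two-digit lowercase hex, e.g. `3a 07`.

seq:5 = 12 → 0xc << 3 → word 0x60
opcode:2 = 3 → 0x3 << 1 → word 0x66
len:1 = 1 → 0x1 << 0 → word 0x67
word = 0x67 → big-endian bytes:
  [0]=0x67

67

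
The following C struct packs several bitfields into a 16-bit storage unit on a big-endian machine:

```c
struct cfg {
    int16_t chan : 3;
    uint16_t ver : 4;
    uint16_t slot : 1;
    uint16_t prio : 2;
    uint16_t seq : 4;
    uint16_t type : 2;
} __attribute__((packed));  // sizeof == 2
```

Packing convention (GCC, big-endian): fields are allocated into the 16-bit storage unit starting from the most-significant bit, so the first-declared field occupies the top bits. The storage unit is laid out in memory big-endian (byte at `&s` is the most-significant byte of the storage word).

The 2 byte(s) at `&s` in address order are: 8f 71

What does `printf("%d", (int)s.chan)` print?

[0]=0x8f [1]=0x71 (big-endian) → word 0x8f71
chan [13+:3] = (word>>13) & 0x7 = 4  ←
ver [9+:4] = (word>>9) & 0xf = 7
slot [8+:1] = (word>>8) & 0x1 = 1
prio [6+:2] = (word>>6) & 0x3 = 1
seq [2+:4] = (word>>2) & 0xf = 12
type [0+:2] = (word>>0) & 0x3 = 1
chan signed 3b, MSB=1: 4 - 8 = -4

-4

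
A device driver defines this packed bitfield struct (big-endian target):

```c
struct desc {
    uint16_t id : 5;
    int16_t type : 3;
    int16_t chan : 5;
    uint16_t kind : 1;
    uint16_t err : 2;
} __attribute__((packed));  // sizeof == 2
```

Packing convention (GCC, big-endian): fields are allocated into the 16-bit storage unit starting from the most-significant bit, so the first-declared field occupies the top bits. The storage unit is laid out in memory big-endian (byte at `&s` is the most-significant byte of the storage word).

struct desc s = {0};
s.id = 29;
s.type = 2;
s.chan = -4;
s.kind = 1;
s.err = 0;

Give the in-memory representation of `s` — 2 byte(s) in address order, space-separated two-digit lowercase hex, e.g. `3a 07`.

ea e4

[11+:5] id=29 & 0x1f = 0x1d; word=0xe800
[8+:3] type=2 & 0x7 = 0x2; word=0xea00
[3+:5] chan=-4 & 0x1f = 0x1c; word=0xeae0
[2+:1] kind=1 & 0x1 = 0x1; word=0xeae4
[0+:2] err=0 & 0x3 = 0x0; word=0xeae4
word = 0xeae4 → big-endian bytes:
  [0]=0xea  [1]=0xe4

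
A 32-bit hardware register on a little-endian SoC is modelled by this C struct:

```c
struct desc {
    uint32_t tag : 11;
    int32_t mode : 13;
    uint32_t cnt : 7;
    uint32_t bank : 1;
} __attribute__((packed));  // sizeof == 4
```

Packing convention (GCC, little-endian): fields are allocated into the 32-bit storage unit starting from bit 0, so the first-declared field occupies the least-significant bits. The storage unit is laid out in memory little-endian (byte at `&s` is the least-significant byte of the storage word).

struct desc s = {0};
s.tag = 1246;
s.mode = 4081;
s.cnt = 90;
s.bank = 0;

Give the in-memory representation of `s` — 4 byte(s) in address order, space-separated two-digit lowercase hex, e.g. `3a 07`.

de 8c 7f 5a

tag:11 = 1246 → 0x4de << 0 → word 0x000004de
mode:13 = 4081 → 0xff1 << 11 → word 0x007f8cde
cnt:7 = 90 → 0x5a << 24 → word 0x5a7f8cde
bank:1 = 0 → 0x0 << 31 → word 0x5a7f8cde
word = 0x5a7f8cde → little-endian bytes:
  [0]=0xde  [1]=0x8c  [2]=0x7f  [3]=0x5a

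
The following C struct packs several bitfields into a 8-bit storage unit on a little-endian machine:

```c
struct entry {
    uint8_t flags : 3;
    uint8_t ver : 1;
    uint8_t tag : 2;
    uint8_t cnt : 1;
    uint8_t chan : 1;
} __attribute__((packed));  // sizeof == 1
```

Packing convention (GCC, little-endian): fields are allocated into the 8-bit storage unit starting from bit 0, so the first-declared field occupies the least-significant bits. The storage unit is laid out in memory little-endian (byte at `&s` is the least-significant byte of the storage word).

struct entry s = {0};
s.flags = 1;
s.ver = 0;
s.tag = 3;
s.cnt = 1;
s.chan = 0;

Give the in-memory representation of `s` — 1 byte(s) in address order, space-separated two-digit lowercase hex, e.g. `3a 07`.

flags:3 = 1 → 0x1 << 0 → word 0x01
ver:1 = 0 → 0x0 << 3 → word 0x01
tag:2 = 3 → 0x3 << 4 → word 0x31
cnt:1 = 1 → 0x1 << 6 → word 0x71
chan:1 = 0 → 0x0 << 7 → word 0x71
word = 0x71 → little-endian bytes:
  [0]=0x71

71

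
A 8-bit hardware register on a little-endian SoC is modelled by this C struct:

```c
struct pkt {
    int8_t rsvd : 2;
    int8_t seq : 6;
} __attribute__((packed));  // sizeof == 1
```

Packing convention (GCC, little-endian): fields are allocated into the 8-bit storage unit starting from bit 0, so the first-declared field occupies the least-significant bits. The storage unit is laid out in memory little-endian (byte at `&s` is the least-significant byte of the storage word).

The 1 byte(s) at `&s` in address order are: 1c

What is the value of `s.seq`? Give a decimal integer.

[0]=0x1c (little-endian) → word 0x1c
rsvd [0+:2] = (word>>0) & 0x3 = 0
seq [2+:6] = (word>>2) & 0x3f = 7  ←
seq signed 6b, MSB=0: value = 7

7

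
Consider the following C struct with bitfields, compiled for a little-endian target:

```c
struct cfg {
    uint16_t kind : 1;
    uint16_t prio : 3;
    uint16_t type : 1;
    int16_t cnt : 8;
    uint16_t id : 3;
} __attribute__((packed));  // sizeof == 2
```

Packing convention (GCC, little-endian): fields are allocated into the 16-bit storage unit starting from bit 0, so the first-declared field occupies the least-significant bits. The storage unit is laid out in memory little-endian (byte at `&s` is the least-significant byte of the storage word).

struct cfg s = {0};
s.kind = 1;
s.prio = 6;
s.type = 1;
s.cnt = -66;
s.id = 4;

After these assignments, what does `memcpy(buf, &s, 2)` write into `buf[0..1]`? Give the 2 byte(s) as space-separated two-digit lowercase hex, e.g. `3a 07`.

dd 97

kind (1b) val=1 bits=0x1 at bit 0: 0x0001
prio (3b) val=6 bits=0x6 at bit 1: 0x000d
type (1b) val=1 bits=0x1 at bit 4: 0x001d
cnt (8b) val=-66 bits=0xbe at bit 5: 0x17dd
id (3b) val=4 bits=0x4 at bit 13: 0x97dd
word = 0x97dd → little-endian bytes:
  [0]=0xdd  [1]=0x97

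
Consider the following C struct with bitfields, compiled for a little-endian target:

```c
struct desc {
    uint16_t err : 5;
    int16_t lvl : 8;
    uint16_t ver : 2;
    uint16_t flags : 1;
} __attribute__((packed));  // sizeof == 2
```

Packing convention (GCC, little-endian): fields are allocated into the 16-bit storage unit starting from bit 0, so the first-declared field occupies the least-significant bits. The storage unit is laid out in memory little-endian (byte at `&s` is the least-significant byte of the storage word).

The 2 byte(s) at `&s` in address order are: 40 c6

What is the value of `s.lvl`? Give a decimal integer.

50

[0]=0x40 [1]=0xc6 (little-endian) → word 0xc640
err:5 @ bit 0 → (0xc640>>0)&0x1f = 0x0
lvl:8 @ bit 5 → (0xc640>>5)&0xff = 0x32  ←
ver:2 @ bit 13 → (0xc640>>13)&0x3 = 0x2
flags:1 @ bit 15 → (0xc640>>15)&0x1 = 0x1
lvl signed 8b, MSB=0: value = 50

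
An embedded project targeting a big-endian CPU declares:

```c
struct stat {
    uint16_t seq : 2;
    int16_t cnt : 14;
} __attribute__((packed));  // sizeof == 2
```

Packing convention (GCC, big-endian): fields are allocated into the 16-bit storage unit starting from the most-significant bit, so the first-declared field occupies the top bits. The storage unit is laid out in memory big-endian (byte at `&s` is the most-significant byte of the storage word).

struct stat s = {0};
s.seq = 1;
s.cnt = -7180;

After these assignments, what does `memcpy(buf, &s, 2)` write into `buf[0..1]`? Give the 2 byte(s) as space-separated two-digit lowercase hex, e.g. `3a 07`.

63 f4

seq:2 = 1 → 0x1 << 14 → word 0x4000
cnt:14 = -7180 → 0x23f4 << 0 → word 0x63f4
word = 0x63f4 → big-endian bytes:
  [0]=0x63  [1]=0xf4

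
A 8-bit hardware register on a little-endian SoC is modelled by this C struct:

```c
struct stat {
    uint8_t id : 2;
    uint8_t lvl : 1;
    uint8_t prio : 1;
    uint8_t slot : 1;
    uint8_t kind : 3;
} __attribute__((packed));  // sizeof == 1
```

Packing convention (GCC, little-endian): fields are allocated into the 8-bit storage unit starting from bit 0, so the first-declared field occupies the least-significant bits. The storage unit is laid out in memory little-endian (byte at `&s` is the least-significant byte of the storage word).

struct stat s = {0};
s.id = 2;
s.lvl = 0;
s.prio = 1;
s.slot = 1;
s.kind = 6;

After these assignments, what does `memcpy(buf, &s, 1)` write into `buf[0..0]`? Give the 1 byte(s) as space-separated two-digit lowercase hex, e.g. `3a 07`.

da

id:2 = 2 → 0x2 << 0 → word 0x02
lvl:1 = 0 → 0x0 << 2 → word 0x02
prio:1 = 1 → 0x1 << 3 → word 0x0a
slot:1 = 1 → 0x1 << 4 → word 0x1a
kind:3 = 6 → 0x6 << 5 → word 0xda
word = 0xda → little-endian bytes:
  [0]=0xda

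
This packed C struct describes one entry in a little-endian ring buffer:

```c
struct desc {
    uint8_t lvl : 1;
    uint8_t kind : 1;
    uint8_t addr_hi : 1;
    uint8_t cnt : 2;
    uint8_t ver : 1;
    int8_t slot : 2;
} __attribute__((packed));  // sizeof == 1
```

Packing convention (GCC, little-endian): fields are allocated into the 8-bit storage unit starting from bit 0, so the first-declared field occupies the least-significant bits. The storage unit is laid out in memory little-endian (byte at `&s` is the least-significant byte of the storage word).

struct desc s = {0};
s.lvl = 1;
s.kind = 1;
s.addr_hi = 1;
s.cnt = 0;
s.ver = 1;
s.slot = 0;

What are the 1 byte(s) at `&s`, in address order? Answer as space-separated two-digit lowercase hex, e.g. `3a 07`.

lvl:1 = 1 → 0x1 << 0 → word 0x01
kind:1 = 1 → 0x1 << 1 → word 0x03
addr_hi:1 = 1 → 0x1 << 2 → word 0x07
cnt:2 = 0 → 0x0 << 3 → word 0x07
ver:1 = 1 → 0x1 << 5 → word 0x27
slot:2 = 0 → 0x0 << 6 → word 0x27
word = 0x27 → little-endian bytes:
  [0]=0x27

27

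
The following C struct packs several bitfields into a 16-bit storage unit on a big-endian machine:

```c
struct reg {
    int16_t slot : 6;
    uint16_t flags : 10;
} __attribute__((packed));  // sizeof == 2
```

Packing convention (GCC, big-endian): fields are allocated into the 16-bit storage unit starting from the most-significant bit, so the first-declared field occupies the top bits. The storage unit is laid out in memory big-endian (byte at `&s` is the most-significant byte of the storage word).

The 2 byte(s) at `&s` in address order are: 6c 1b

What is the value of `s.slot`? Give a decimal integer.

[0]=0x6c [1]=0x1b (big-endian) → word 0x6c1b
slot:6 @ bit 10 → (0x6c1b>>10)&0x3f = 0x1b  ←
flags:10 @ bit 0 → (0x6c1b>>0)&0x3ff = 0x1b
slot signed 6b, MSB=0: value = 27

27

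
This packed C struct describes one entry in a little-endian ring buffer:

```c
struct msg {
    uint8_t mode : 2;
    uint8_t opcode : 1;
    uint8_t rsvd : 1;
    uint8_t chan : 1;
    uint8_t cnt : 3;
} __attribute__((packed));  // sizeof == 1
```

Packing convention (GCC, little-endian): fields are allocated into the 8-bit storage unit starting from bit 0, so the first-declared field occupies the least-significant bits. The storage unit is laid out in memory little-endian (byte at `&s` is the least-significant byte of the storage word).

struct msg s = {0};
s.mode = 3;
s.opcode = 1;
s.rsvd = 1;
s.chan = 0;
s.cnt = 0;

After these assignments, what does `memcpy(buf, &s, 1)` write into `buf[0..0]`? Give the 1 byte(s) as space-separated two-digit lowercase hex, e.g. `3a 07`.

0f

mode:2 = 3 → 0x3 << 0 → word 0x03
opcode:1 = 1 → 0x1 << 2 → word 0x07
rsvd:1 = 1 → 0x1 << 3 → word 0x0f
chan:1 = 0 → 0x0 << 4 → word 0x0f
cnt:3 = 0 → 0x0 << 5 → word 0x0f
word = 0x0f → little-endian bytes:
  [0]=0x0f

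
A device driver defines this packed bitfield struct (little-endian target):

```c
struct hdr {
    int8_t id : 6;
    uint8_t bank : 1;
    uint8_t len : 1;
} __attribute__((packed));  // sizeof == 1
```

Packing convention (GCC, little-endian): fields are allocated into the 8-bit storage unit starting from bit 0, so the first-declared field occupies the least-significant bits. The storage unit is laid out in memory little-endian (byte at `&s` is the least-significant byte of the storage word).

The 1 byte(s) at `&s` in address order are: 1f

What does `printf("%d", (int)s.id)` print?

31

[0]=0x1f (little-endian) → word 0x1f
id:6 @ bit 0 → (0x1f>>0)&0x3f = 0x1f  ←
bank:1 @ bit 6 → (0x1f>>6)&0x1 = 0x0
len:1 @ bit 7 → (0x1f>>7)&0x1 = 0x0
id signed 6b, MSB=0: value = 31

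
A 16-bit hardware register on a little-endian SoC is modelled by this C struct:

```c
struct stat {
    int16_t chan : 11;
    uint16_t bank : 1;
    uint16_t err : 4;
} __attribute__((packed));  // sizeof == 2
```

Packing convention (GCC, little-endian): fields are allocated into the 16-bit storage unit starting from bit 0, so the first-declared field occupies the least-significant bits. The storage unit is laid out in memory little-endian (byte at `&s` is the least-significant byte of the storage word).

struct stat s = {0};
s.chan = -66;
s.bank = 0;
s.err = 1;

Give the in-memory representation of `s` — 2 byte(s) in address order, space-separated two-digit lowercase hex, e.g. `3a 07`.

be 17

chan (11b) val=-66 bits=0x7be at bit 0: 0x07be
bank (1b) val=0 bits=0x0 at bit 11: 0x07be
err (4b) val=1 bits=0x1 at bit 12: 0x17be
word = 0x17be → little-endian bytes:
  [0]=0xbe  [1]=0x17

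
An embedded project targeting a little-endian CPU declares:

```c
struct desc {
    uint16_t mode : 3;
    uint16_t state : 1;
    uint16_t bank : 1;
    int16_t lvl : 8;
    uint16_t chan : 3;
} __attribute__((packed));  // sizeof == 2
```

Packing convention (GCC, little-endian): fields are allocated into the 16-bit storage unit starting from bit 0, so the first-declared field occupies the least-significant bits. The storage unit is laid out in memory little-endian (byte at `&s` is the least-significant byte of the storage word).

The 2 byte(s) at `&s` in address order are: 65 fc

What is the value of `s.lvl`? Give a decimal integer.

[0]=0x65 [1]=0xfc (little-endian) → word 0xfc65
mode [0+:3] = (word>>0) & 0x7 = 5
state [3+:1] = (word>>3) & 0x1 = 0
bank [4+:1] = (word>>4) & 0x1 = 0
lvl [5+:8] = (word>>5) & 0xff = 227  ←
chan [13+:3] = (word>>13) & 0x7 = 7
lvl signed 8b, MSB=1: 227 - 256 = -29

-29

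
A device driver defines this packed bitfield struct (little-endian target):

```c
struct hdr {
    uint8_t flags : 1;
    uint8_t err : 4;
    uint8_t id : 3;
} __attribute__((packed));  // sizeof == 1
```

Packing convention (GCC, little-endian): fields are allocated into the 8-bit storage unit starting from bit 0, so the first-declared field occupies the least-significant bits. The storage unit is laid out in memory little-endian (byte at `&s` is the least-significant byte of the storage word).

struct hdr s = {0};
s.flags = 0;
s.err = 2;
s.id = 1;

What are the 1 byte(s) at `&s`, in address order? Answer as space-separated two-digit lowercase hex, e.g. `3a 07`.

24

[0+:1] flags=0 & 0x1 = 0x0; word=0x00
[1+:4] err=2 & 0xf = 0x2; word=0x04
[5+:3] id=1 & 0x7 = 0x1; word=0x24
word = 0x24 → little-endian bytes:
  [0]=0x24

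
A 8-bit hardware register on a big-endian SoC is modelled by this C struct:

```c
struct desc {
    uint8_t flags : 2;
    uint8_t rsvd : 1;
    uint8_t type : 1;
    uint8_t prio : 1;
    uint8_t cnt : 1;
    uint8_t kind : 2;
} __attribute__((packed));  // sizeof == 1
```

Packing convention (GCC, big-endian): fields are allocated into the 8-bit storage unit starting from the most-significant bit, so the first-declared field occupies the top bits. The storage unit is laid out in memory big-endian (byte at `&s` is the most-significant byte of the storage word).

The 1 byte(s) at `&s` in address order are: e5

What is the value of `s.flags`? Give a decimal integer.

3

[0]=0xe5 (big-endian) → word 0xe5
flags [6+:2] = (word>>6) & 0x3 = 3  ←
rsvd [5+:1] = (word>>5) & 0x1 = 1
type [4+:1] = (word>>4) & 0x1 = 0
prio [3+:1] = (word>>3) & 0x1 = 0
cnt [2+:1] = (word>>2) & 0x1 = 1
kind [0+:2] = (word>>0) & 0x3 = 1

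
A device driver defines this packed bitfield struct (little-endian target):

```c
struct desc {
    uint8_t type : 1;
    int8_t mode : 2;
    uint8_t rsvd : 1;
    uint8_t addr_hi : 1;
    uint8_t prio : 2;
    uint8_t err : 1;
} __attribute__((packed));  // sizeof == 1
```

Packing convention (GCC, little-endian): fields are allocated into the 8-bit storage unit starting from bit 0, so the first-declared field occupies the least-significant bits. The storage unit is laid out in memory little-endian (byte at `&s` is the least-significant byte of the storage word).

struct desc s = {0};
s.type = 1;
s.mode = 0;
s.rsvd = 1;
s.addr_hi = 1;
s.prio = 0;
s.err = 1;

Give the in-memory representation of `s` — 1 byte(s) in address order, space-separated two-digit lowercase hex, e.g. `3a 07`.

99

type (1b) val=1 bits=0x1 at bit 0: 0x01
mode (2b) val=0 bits=0x0 at bit 1: 0x01
rsvd (1b) val=1 bits=0x1 at bit 3: 0x09
addr_hi (1b) val=1 bits=0x1 at bit 4: 0x19
prio (2b) val=0 bits=0x0 at bit 5: 0x19
err (1b) val=1 bits=0x1 at bit 7: 0x99
word = 0x99 → little-endian bytes:
  [0]=0x99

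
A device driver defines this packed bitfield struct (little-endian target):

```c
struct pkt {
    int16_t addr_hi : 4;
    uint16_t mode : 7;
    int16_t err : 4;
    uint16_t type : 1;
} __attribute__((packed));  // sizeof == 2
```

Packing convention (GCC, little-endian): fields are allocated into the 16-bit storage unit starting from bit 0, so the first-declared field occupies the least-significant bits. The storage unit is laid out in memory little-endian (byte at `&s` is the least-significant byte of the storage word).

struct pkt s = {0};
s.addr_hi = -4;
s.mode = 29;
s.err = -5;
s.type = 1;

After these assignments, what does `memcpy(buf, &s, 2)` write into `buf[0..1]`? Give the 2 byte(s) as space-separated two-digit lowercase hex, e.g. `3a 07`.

addr_hi:4 = -4 → 0xc << 0 → word 0x000c
mode:7 = 29 → 0x1d << 4 → word 0x01dc
err:4 = -5 → 0xb << 11 → word 0x59dc
type:1 = 1 → 0x1 << 15 → word 0xd9dc
word = 0xd9dc → little-endian bytes:
  [0]=0xdc  [1]=0xd9

dc d9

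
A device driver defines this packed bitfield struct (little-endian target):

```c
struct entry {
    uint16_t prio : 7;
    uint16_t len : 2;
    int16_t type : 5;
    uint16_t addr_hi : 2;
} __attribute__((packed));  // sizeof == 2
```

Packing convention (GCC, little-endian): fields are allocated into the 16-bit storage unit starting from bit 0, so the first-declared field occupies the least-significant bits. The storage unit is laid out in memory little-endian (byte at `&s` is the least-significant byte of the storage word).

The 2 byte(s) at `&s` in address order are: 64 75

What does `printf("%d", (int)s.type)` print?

-6

[0]=0x64 [1]=0x75 (little-endian) → word 0x7564
prio [0+:7] = (word>>0) & 0x7f = 100
len [7+:2] = (word>>7) & 0x3 = 2
type [9+:5] = (word>>9) & 0x1f = 26  ←
addr_hi [14+:2] = (word>>14) & 0x3 = 1
type signed 5b, MSB=1: 26 - 32 = -6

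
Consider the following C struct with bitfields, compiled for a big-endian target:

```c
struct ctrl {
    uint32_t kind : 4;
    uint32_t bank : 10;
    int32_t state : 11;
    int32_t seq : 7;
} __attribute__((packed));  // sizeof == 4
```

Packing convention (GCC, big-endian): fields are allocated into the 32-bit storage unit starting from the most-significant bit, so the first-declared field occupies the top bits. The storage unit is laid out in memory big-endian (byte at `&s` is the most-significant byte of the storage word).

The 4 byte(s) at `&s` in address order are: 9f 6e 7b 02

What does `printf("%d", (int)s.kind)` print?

9

[0]=0x9f [1]=0x6e [2]=0x7b [3]=0x02 (big-endian) → word 0x9f6e7b02
kind:4 @ bit 28 → (0x9f6e7b02>>28)&0xf = 0x9  ←
bank:10 @ bit 18 → (0x9f6e7b02>>18)&0x3ff = 0x3db
state:11 @ bit 7 → (0x9f6e7b02>>7)&0x7ff = 0x4f6
seq:7 @ bit 0 → (0x9f6e7b02>>0)&0x7f = 0x2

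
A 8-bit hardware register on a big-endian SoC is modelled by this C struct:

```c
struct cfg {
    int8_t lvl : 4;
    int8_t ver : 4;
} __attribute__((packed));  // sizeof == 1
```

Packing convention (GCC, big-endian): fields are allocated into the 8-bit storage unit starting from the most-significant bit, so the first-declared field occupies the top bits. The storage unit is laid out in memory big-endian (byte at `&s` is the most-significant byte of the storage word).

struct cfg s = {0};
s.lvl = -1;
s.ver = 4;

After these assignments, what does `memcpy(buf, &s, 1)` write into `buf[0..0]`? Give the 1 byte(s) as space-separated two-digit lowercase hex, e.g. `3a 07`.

[4+:4] lvl=-1 & 0xf = 0xf; word=0xf0
[0+:4] ver=4 & 0xf = 0x4; word=0xf4
word = 0xf4 → big-endian bytes:
  [0]=0xf4

f4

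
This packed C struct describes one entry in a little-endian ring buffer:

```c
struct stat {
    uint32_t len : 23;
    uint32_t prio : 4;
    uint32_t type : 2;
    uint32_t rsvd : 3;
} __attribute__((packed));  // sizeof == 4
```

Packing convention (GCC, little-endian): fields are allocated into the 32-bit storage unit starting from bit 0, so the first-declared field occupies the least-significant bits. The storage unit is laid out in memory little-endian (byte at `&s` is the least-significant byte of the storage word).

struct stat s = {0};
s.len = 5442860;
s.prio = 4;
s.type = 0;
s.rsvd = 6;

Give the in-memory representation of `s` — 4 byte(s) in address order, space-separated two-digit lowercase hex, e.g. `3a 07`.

2c 0d 53 c2

[0+:23] len=5442860 & 0x7fffff = 0x530d2c; word=0x00530d2c
[23+:4] prio=4 & 0xf = 0x4; word=0x02530d2c
[27+:2] type=0 & 0x3 = 0x0; word=0x02530d2c
[29+:3] rsvd=6 & 0x7 = 0x6; word=0xc2530d2c
word = 0xc2530d2c → little-endian bytes:
  [0]=0x2c  [1]=0x0d  [2]=0x53  [3]=0xc2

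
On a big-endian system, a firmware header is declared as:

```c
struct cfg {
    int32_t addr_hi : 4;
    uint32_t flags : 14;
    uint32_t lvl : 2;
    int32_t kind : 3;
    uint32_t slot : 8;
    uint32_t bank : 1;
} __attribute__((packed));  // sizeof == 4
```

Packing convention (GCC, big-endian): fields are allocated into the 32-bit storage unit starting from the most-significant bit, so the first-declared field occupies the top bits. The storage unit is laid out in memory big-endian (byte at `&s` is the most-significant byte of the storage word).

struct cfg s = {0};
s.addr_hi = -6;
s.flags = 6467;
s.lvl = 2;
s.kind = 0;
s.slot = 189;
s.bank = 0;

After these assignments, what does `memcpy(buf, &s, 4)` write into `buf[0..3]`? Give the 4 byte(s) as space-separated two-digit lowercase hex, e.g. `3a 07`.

a6 50 e1 7a

addr_hi (4b) val=-6 bits=0xa at bit 28: 0xa0000000
flags (14b) val=6467 bits=0x1943 at bit 14: 0xa650c000
lvl (2b) val=2 bits=0x2 at bit 12: 0xa650e000
kind (3b) val=0 bits=0x0 at bit 9: 0xa650e000
slot (8b) val=189 bits=0xbd at bit 1: 0xa650e17a
bank (1b) val=0 bits=0x0 at bit 0: 0xa650e17a
word = 0xa650e17a → big-endian bytes:
  [0]=0xa6  [1]=0x50  [2]=0xe1  [3]=0x7a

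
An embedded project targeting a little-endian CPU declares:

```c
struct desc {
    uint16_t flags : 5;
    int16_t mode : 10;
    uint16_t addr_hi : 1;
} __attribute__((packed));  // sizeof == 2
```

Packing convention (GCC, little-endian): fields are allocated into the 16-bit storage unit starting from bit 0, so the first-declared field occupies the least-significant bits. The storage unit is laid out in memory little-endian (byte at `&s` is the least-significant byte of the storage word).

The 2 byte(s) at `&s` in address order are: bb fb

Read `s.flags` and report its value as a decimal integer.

[0]=0xbb [1]=0xfb (little-endian) → word 0xfbbb
flags [0+:5] = (word>>0) & 0x1f = 27  ←
mode [5+:10] = (word>>5) & 0x3ff = 989
addr_hi [15+:1] = (word>>15) & 0x1 = 1

27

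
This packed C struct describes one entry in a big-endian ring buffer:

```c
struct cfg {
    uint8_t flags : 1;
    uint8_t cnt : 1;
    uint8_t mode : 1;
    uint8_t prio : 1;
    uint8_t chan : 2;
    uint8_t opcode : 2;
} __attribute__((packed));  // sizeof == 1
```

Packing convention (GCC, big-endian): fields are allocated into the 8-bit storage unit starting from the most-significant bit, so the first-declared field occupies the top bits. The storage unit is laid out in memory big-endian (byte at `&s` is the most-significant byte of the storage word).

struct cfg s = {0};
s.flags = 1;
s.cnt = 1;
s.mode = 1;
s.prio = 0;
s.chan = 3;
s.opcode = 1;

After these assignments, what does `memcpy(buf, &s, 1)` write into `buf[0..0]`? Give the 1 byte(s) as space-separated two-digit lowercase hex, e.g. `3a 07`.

flags:1 = 1 → 0x1 << 7 → word 0x80
cnt:1 = 1 → 0x1 << 6 → word 0xc0
mode:1 = 1 → 0x1 << 5 → word 0xe0
prio:1 = 0 → 0x0 << 4 → word 0xe0
chan:2 = 3 → 0x3 << 2 → word 0xec
opcode:2 = 1 → 0x1 << 0 → word 0xed
word = 0xed → big-endian bytes:
  [0]=0xed

ed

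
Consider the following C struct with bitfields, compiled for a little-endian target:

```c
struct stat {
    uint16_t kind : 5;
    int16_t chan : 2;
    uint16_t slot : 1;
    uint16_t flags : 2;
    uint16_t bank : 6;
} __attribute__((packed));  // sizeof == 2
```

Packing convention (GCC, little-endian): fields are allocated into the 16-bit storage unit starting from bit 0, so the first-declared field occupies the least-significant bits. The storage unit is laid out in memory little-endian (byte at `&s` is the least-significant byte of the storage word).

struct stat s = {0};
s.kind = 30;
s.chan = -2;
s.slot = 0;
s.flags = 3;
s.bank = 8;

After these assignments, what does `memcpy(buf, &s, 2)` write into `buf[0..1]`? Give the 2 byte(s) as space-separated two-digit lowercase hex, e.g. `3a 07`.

5e 23

kind:5 = 30 → 0x1e << 0 → word 0x001e
chan:2 = -2 → 0x2 << 5 → word 0x005e
slot:1 = 0 → 0x0 << 7 → word 0x005e
flags:2 = 3 → 0x3 << 8 → word 0x035e
bank:6 = 8 → 0x8 << 10 → word 0x235e
word = 0x235e → little-endian bytes:
  [0]=0x5e  [1]=0x23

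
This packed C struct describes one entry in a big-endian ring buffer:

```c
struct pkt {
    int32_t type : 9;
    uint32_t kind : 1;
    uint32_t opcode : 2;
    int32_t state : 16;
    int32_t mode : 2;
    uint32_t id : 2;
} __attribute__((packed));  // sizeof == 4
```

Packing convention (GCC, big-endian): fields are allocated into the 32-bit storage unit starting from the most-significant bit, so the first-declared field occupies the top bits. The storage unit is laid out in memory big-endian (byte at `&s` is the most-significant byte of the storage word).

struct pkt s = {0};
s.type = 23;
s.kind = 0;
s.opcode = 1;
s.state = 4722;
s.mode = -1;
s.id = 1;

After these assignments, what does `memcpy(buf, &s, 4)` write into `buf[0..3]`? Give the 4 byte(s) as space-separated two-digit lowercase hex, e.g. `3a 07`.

0b 91 27 2d

type (9b) val=23 bits=0x17 at bit 23: 0x0b800000
kind (1b) val=0 bits=0x0 at bit 22: 0x0b800000
opcode (2b) val=1 bits=0x1 at bit 20: 0x0b900000
state (16b) val=4722 bits=0x1272 at bit 4: 0x0b912720
mode (2b) val=-1 bits=0x3 at bit 2: 0x0b91272c
id (2b) val=1 bits=0x1 at bit 0: 0x0b91272d
word = 0x0b91272d → big-endian bytes:
  [0]=0x0b  [1]=0x91  [2]=0x27  [3]=0x2d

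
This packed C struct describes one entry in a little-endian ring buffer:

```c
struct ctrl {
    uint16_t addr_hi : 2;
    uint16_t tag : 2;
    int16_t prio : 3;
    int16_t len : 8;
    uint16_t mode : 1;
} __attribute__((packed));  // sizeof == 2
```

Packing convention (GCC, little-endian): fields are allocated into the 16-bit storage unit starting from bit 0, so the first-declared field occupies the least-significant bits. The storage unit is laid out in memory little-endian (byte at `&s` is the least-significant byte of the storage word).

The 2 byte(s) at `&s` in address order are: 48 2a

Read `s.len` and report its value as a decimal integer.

84

[0]=0x48 [1]=0x2a (little-endian) → word 0x2a48
addr_hi [0+:2] = (word>>0) & 0x3 = 0
tag [2+:2] = (word>>2) & 0x3 = 2
prio [4+:3] = (word>>4) & 0x7 = 4
len [7+:8] = (word>>7) & 0xff = 84  ←
mode [15+:1] = (word>>15) & 0x1 = 0
len signed 8b, MSB=0: value = 84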